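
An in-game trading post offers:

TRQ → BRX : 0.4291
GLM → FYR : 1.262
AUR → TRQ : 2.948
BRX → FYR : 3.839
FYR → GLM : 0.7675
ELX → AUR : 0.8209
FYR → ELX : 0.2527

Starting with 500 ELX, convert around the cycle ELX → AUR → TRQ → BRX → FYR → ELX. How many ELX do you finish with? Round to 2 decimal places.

503.70

500 ELX × 0.8209 = 410.45 AUR
410.45 AUR × 2.948 = 1210.0066 TRQ
1210.0066 TRQ × 0.4291 = 519.21383206 BRX
519.21383206 BRX × 3.839 = 1993.26190127834 FYR
1993.26190127834 FYR × 0.2527 = 503.697282453036518 ELX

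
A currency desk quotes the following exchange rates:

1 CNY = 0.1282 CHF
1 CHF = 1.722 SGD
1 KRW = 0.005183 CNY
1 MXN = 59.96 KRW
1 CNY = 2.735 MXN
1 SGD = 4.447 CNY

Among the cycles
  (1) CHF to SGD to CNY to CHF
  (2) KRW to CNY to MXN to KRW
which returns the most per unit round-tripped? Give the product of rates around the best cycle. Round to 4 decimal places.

(1) 1.722 × 4.447 × 0.1282 = 0.98172
(2) 0.005183 × 2.735 × 59.96 = 0.84996
Highest is cycle (1) at 0.9817 (≤1, no arbitrage).

0.9817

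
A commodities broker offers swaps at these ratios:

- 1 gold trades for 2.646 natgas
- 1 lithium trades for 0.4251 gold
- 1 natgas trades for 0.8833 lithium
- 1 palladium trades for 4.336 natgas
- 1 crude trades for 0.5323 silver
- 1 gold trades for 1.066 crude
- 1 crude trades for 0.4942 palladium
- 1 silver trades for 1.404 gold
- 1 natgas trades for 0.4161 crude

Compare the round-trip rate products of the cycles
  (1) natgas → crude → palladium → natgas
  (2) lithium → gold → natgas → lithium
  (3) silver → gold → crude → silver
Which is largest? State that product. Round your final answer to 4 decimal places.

0.9935

(1) 0.4161 × 0.4942 × 4.336 = 0.89164
(2) 0.4251 × 2.646 × 0.8833 = 0.99355
(3) 1.404 × 1.066 × 0.5323 = 0.79667
Highest is cycle (2) at 0.9935 (≤1, no arbitrage).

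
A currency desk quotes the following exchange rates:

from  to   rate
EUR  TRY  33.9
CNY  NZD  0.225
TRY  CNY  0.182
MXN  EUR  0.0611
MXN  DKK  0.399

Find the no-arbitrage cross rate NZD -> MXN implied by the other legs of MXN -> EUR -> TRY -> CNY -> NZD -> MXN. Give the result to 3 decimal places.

11.790

Known legs of the cycle: 0.0611 × 33.9 × 0.182 × 0.225 = 0.0848193255
For no arbitrage the full-cycle product must be 1, so the missing rate is 1 / 0.0848193255 ≈ 11.78977.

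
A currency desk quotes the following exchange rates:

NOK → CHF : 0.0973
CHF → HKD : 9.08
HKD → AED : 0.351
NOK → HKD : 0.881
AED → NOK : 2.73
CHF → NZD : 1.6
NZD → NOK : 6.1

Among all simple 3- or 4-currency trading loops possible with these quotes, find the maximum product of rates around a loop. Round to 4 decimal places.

0.9496

NOK→CHF→NZD→NOK: 0.0973 × 1.6 × 6.1 = 0.94965
AED→NOK→CHF→HKD→AED: 2.73 × 0.0973 × 9.08 × 0.351 = 0.84658
AED→NOK→HKD→AED: 2.73 × 0.881 × 0.351 = 0.84420
Maximum is NOK→CHF→NZD→NOK at 0.9496; no arbitrage — every cycle loses value.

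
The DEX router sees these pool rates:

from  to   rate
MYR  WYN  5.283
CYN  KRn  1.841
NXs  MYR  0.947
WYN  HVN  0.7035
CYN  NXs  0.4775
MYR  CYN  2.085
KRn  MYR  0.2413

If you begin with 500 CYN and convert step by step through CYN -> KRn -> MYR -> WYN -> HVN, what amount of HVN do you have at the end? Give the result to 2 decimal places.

500 CYN × 1.841 = 920.5 KRn
920.5 KRn × 0.2413 = 222.11665 MYR
222.11665 MYR × 5.283 = 1173.44226195 WYN
1173.44226195 WYN × 0.7035 = 825.516631281825 HVN

825.52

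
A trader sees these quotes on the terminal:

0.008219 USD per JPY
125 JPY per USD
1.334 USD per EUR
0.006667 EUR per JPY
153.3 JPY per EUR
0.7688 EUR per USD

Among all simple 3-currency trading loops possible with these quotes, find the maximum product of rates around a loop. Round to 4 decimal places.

1.1117

JPY→EUR→USD→JPY: 0.006667 × 1.334 × 125 = 1.11172
JPY→USD→EUR→JPY: 0.008219 × 0.7688 × 153.3 = 0.96867
Maximum is JPY→EUR→USD→JPY at 1.1117; arbitrage exists.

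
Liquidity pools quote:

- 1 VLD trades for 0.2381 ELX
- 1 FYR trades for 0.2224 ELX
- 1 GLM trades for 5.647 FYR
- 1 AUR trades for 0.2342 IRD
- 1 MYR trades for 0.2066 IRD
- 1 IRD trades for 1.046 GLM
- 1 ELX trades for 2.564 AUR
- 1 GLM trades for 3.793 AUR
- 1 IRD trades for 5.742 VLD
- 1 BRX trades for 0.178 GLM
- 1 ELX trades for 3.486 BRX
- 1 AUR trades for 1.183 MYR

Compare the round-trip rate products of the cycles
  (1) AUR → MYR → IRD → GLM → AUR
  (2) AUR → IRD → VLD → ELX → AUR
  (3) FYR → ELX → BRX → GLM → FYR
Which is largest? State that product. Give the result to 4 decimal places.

(1) 1.183 × 0.2066 × 1.046 × 3.793 = 0.96968
(2) 0.2342 × 5.742 × 0.2381 × 2.564 = 0.82097
(3) 0.2224 × 3.486 × 0.178 × 5.647 = 0.77929
Highest is cycle (1) at 0.9697 (≤1, no arbitrage).

0.9697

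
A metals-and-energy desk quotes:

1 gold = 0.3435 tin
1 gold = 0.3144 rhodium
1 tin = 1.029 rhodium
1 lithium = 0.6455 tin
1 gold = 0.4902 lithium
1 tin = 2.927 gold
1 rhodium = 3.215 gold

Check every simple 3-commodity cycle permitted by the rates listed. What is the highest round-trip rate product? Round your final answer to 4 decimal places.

rhodium→gold→tin→rhodium: 3.215 × 0.3435 × 1.029 = 1.13638
tin→gold→lithium→tin: 2.927 × 0.4902 × 0.6455 = 0.92617
Maximum is rhodium→gold→tin→rhodium at 1.1364; arbitrage exists.

1.1364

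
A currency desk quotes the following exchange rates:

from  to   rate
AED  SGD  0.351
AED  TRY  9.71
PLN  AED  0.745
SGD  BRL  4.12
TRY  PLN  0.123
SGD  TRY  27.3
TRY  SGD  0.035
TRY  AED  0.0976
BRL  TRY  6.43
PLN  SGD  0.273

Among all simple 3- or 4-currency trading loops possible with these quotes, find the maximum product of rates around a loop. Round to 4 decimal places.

AED→SGD→TRY→AED: 0.351 × 27.3 × 0.0976 = 0.93523
TRY→SGD→BRL→TRY: 0.035 × 4.12 × 6.43 = 0.92721
PLN→SGD→TRY→PLN: 0.273 × 27.3 × 0.123 = 0.91671
AED→SGD→BRL→TRY→AED: 0.351 × 4.12 × 6.43 × 0.0976 = 0.90754
PLN→AED→TRY→PLN: 0.745 × 9.71 × 0.123 = 0.88978
PLN→SGD→BRL→TRY→PLN: 0.273 × 4.12 × 6.43 × 0.123 = 0.88956
PLN→AED→SGD→TRY→PLN: 0.745 × 0.351 × 27.3 × 0.123 = 0.87807
Maximum is AED→SGD→TRY→AED at 0.9352; no arbitrage — every cycle loses value.

0.9352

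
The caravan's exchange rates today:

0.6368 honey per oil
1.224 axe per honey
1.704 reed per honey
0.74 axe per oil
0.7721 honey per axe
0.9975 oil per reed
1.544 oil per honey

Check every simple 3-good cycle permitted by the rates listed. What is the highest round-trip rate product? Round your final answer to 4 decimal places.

1.0824

reed→oil→honey→reed: 0.9975 × 0.6368 × 1.704 = 1.08239
oil→axe→honey→oil: 0.74 × 0.7721 × 1.544 = 0.88217
Maximum is reed→oil→honey→reed at 1.0824; arbitrage exists.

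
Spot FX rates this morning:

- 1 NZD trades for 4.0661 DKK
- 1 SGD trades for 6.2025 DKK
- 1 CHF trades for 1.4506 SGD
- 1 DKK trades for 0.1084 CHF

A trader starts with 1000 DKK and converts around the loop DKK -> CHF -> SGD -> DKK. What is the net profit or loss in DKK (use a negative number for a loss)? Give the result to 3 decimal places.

-24.688

1000 DKK × 0.1084 = 108.4 CHF
108.4 CHF × 1.4506 = 157.24504 SGD
157.24504 SGD × 6.2025 = 975.3123606 DKK
Net change: 975.3123606 − 1000 = -24.6876394 DKK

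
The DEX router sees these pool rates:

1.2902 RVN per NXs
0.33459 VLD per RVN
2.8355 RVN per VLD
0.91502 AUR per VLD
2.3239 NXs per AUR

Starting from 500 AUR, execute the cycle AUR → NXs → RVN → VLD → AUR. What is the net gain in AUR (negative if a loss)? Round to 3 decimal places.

500 AUR × 2.3239 = 1161.95 NXs
1161.95 NXs × 1.2902 = 1499.14789 RVN
1499.14789 RVN × 0.33459 = 501.5998925151 VLD
501.5998925151 VLD × 0.91502 = 458.973933649166802 AUR
Net change: 458.973933649166802 − 500 = -41.026066350833198 AUR

-41.026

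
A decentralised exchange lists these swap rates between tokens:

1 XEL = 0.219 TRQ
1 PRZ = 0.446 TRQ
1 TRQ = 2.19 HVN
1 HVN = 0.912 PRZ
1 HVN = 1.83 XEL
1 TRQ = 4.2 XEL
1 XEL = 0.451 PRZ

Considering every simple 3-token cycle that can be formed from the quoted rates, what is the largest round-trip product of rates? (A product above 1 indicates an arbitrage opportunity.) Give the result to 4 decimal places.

0.8908

PRZ→TRQ→HVN→PRZ: 0.446 × 2.19 × 0.912 = 0.89079
XEL→TRQ→HVN→XEL: 0.219 × 2.19 × 1.83 = 0.87769
PRZ→TRQ→XEL→PRZ: 0.446 × 4.2 × 0.451 = 0.84481
Maximum is PRZ→TRQ→HVN→PRZ at 0.8908; no arbitrage — every cycle loses value.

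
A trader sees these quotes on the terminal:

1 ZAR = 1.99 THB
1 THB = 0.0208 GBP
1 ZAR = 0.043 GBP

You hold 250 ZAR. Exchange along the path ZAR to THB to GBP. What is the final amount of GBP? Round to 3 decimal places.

10.348

250 ZAR × 1.99 = 497.5 THB
497.5 THB × 0.0208 = 10.348 GBP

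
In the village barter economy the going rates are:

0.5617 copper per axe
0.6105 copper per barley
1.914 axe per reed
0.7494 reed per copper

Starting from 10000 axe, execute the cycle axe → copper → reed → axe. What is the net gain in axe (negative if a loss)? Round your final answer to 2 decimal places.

-1943.25

10000 axe × 0.5617 = 5617 copper
5617 copper × 0.7494 = 4209.3798 reed
4209.3798 reed × 1.914 = 8056.7529372 axe
Net change: 8056.7529372 − 10000 = -1943.2470628 axe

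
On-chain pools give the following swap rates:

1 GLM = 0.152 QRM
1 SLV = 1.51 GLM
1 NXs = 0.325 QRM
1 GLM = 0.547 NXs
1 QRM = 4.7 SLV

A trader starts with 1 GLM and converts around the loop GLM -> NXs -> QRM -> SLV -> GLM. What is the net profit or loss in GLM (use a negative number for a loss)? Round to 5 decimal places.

0.26167

1 GLM × 0.547 = 0.547 NXs
0.547 NXs × 0.325 = 0.177775 QRM
0.177775 QRM × 4.7 = 0.8355425 SLV
0.8355425 SLV × 1.51 = 1.261669175 GLM
Net change: 1.261669175 − 1 = 0.261669175 GLM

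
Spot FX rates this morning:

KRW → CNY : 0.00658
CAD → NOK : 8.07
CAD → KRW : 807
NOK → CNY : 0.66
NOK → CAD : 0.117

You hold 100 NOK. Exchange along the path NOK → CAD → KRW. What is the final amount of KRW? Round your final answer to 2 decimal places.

100 NOK × 0.117 = 11.7 CAD
11.7 CAD × 807 = 9441.9 KRW

9441.90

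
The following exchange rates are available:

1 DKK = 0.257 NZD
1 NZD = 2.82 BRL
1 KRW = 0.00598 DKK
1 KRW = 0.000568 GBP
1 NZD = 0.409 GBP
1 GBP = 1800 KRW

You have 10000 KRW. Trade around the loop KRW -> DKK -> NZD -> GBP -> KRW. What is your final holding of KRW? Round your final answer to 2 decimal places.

10000 KRW × 0.00598 = 59.8 DKK
59.8 DKK × 0.257 = 15.3686 NZD
15.3686 NZD × 0.409 = 6.2857574 GBP
6.2857574 GBP × 1800 = 11314.36332 KRW

11314.36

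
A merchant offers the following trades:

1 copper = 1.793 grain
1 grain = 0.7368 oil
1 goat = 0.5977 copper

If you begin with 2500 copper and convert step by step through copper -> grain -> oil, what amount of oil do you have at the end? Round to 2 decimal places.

2500 copper × 1.793 = 4482.5 grain
4482.5 grain × 0.7368 = 3302.706 oil

3302.71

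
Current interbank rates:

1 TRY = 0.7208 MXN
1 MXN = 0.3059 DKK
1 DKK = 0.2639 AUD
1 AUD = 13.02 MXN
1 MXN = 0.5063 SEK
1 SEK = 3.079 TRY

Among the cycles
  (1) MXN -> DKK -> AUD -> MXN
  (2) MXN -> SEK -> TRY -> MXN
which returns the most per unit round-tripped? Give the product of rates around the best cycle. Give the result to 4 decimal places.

(1) 0.3059 × 0.2639 × 13.02 = 1.05107
(2) 0.5063 × 3.079 × 0.7208 = 1.12365
Highest is cycle (2) at 1.1237 (>1, arbitrage).

1.1237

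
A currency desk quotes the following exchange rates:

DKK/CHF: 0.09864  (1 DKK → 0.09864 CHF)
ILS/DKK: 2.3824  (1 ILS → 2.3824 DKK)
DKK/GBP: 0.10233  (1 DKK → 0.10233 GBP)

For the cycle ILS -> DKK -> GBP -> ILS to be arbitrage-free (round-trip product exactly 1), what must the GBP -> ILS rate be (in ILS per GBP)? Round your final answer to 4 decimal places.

Known legs of the cycle: 2.3824 × 0.10233 = 0.243790992
For no arbitrage the full-cycle product must be 1, so the missing rate is 1 / 0.243790992 ≈ 4.101874.

4.1019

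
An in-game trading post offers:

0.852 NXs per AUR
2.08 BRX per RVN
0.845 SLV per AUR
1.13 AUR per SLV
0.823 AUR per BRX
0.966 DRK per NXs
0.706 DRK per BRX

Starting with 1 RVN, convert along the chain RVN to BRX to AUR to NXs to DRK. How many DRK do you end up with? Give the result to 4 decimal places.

1 RVN × 2.08 = 2.08 BRX
2.08 BRX × 0.823 = 1.71184 AUR
1.71184 AUR × 0.852 = 1.45848768 NXs
1.45848768 NXs × 0.966 = 1.40889909888 DRK

1.4089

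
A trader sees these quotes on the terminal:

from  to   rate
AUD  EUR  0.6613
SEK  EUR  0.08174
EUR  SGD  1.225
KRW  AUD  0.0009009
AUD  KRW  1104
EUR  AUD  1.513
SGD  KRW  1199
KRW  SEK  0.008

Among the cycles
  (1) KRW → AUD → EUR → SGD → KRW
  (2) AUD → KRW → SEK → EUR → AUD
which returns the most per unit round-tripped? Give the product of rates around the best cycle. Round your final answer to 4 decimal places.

(1) 0.0009009 × 0.6613 × 1.225 × 1199 = 0.87504
(2) 1104 × 0.008 × 0.08174 × 1.513 = 1.09228
Highest is cycle (2) at 1.0923 (>1, arbitrage).

1.0923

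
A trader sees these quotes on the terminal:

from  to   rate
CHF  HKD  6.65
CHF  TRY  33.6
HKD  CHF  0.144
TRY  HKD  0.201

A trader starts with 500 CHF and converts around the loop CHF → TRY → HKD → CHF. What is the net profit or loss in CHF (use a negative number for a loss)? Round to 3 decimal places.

-13.741

500 CHF × 33.6 = 16800 TRY
16800 TRY × 0.201 = 3376.8 HKD
3376.8 HKD × 0.144 = 486.2592 CHF
Net change: 486.2592 − 500 = -13.7408 CHF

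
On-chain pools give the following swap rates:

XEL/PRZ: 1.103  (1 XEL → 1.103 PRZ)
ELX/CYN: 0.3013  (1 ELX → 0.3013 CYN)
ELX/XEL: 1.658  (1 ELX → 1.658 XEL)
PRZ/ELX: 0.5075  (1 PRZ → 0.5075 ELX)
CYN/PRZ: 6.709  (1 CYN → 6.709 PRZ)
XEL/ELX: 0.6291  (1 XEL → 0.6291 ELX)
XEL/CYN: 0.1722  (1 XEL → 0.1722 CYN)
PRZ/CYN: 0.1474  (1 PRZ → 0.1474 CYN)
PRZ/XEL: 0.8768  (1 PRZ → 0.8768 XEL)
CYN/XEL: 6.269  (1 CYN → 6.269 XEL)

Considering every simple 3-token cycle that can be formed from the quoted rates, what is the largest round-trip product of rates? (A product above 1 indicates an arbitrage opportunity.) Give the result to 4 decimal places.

1.1883

CYN→XEL→ELX→CYN: 6.269 × 0.6291 × 0.3013 = 1.18828
CYN→PRZ→ELX→CYN: 6.709 × 0.5075 × 0.3013 = 1.02587
CYN→XEL→PRZ→CYN: 6.269 × 1.103 × 0.1474 = 1.01923
CYN→PRZ→XEL→CYN: 6.709 × 0.8768 × 0.1722 = 1.01296
PRZ→ELX→XEL→PRZ: 0.5075 × 1.658 × 1.103 = 0.92810
Maximum is CYN→XEL→ELX→CYN at 1.1883; arbitrage exists.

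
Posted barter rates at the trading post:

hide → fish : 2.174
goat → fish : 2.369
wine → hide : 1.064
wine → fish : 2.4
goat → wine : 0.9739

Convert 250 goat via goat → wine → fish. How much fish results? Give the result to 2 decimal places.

250 goat × 0.9739 = 243.475 wine
243.475 wine × 2.4 = 584.34 fish

584.34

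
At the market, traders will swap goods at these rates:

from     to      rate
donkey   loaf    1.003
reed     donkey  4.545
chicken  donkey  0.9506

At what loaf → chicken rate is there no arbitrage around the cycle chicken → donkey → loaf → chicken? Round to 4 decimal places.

1.0488

Known legs of the cycle: 0.9506 × 1.003 = 0.9534518
For no arbitrage the full-cycle product must be 1, so the missing rate is 1 / 0.9534518 ≈ 1.048821.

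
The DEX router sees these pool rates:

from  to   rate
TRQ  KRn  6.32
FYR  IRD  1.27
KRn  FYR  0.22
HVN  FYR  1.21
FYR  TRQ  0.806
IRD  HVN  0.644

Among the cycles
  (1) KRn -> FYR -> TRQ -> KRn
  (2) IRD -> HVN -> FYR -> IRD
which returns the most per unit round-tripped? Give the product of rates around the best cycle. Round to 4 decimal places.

(1) 0.22 × 0.806 × 6.32 = 1.12066
(2) 0.644 × 1.21 × 1.27 = 0.98963
Highest is cycle (1) at 1.1207 (>1, arbitrage).

1.1207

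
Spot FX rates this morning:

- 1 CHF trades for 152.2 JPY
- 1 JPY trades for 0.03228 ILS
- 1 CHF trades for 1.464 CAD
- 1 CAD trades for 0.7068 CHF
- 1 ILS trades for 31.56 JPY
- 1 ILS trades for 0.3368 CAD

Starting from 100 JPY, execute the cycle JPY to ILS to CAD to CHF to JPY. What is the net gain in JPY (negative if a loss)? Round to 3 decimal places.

16.954

100 JPY × 0.03228 = 3.228 ILS
3.228 ILS × 0.3368 = 1.0871904 CAD
1.0871904 CAD × 0.7068 = 0.76842617472 CHF
0.76842617472 CHF × 152.2 = 116.954463792384 JPY
Net change: 116.954463792384 − 100 = 16.954463792384 JPY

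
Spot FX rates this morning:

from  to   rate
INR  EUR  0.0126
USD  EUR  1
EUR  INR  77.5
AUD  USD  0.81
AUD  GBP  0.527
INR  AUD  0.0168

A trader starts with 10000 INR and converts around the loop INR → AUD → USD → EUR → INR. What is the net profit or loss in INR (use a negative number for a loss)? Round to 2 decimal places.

546.20

10000 INR × 0.0168 = 168 AUD
168 AUD × 0.81 = 136.08 USD
136.08 USD × 1 = 136.08 EUR
136.08 EUR × 77.5 = 10546.2 INR
Net change: 10546.2 − 10000 = 546.2 INR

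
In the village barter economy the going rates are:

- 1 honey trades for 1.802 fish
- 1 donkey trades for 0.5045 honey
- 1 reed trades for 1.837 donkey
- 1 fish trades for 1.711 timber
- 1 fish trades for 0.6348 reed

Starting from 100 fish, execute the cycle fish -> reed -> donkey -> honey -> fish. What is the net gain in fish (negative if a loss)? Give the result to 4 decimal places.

6.0137

100 fish × 0.6348 = 63.48 reed
63.48 reed × 1.837 = 116.61276 donkey
116.61276 donkey × 0.5045 = 58.83113742 honey
58.83113742 honey × 1.802 = 106.01370963084 fish
Net change: 106.01370963084 − 100 = 6.01370963084 fish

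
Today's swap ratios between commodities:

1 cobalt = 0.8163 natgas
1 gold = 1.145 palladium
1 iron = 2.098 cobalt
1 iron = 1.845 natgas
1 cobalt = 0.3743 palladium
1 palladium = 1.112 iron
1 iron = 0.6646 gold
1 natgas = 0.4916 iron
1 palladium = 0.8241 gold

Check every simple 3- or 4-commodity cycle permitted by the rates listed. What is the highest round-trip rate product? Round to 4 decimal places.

cobalt→palladium→iron→cobalt: 0.3743 × 1.112 × 2.098 = 0.87323
palladium→iron→gold→palladium: 1.112 × 0.6646 × 1.145 = 0.84620
cobalt→natgas→iron→cobalt: 0.8163 × 0.4916 × 2.098 = 0.84191
Maximum is cobalt→palladium→iron→cobalt at 0.8732; no arbitrage — every cycle loses value.

0.8732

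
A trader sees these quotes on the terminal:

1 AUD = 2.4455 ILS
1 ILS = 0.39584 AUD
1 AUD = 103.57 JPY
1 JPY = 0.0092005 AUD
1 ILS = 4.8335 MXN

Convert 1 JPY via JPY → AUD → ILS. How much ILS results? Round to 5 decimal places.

0.02250

1 JPY × 0.0092005 = 0.0092005 AUD
0.0092005 AUD × 2.4455 = 0.02249982275 ILS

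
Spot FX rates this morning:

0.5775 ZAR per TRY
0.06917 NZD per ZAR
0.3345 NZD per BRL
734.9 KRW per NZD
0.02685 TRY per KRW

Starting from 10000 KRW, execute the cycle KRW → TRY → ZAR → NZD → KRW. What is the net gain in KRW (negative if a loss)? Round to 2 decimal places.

10000 KRW × 0.02685 = 268.5 TRY
268.5 TRY × 0.5775 = 155.05875 ZAR
155.05875 ZAR × 0.06917 = 10.7254137375 NZD
10.7254137375 NZD × 734.9 = 7882.10655568875 KRW
Net change: 7882.10655568875 − 10000 = -2117.89344431125 KRW

-2117.89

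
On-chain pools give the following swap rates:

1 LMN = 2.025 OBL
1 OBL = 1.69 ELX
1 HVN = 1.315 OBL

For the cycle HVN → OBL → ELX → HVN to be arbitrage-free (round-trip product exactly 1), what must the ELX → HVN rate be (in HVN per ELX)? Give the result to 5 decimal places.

Known legs of the cycle: 1.315 × 1.69 = 2.22235
For no arbitrage the full-cycle product must be 1, so the missing rate is 1 / 2.22235 ≈ 0.4499741.

0.44997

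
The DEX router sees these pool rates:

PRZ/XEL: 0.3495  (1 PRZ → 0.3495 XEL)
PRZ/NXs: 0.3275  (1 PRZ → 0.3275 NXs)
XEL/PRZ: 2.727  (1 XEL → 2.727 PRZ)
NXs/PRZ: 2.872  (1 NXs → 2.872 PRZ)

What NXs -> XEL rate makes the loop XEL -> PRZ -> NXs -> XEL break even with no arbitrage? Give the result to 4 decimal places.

1.1197

Known legs of the cycle: 2.727 × 0.3275 = 0.8930925
For no arbitrage the full-cycle product must be 1, so the missing rate is 1 / 0.8930925 ≈ 1.119705.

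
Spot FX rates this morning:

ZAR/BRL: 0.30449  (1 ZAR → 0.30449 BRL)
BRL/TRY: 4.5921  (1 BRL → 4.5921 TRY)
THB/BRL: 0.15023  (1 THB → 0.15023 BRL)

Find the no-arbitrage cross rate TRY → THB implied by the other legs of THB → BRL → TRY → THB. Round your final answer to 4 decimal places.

1.4495

Known legs of the cycle: 0.15023 × 4.5921 = 0.689871183
For no arbitrage the full-cycle product must be 1, so the missing rate is 1 / 0.689871183 ≈ 1.449546.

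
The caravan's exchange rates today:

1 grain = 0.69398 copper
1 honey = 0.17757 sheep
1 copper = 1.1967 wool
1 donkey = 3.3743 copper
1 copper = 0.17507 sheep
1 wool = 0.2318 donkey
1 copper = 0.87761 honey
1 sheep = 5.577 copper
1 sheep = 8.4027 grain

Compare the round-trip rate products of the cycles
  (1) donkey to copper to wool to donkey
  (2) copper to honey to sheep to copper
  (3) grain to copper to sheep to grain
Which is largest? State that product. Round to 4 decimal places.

(1) 3.3743 × 1.1967 × 0.2318 = 0.93601
(2) 0.87761 × 0.17757 × 5.577 = 0.86910
(3) 0.69398 × 0.17507 × 8.4027 = 1.02089
Highest is cycle (3) at 1.0209 (>1, arbitrage).

1.0209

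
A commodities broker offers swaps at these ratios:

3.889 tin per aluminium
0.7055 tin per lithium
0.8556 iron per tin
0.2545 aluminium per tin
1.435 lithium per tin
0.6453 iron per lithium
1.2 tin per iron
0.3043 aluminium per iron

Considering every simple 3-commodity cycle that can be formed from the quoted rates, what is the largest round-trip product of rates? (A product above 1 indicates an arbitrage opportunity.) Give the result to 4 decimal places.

1.1112

iron→tin→lithium→iron: 1.2 × 1.435 × 0.6453 = 1.11121
aluminium→tin→iron→aluminium: 3.889 × 0.8556 × 0.3043 = 1.01254
Maximum is iron→tin→lithium→iron at 1.1112; arbitrage exists.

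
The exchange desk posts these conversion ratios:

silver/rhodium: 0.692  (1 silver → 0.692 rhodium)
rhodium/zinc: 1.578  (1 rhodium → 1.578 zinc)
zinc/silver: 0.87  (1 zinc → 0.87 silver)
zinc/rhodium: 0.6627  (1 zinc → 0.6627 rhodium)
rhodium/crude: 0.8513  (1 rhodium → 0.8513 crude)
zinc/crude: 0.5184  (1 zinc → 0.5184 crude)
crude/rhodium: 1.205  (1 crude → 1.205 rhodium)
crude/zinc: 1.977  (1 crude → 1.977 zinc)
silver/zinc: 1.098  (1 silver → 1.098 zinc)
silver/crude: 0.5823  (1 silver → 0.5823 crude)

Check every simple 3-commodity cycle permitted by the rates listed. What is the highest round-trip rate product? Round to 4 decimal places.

1.1153

zinc→rhodium→crude→zinc: 0.6627 × 0.8513 × 1.977 = 1.11534
zinc→silver→crude→zinc: 0.87 × 0.5823 × 1.977 = 1.00155
zinc→crude→rhodium→zinc: 0.5184 × 1.205 × 1.578 = 0.98573
zinc→silver→rhodium→zinc: 0.87 × 0.692 × 1.578 = 0.95002
Maximum is zinc→rhodium→crude→zinc at 1.1153; arbitrage exists.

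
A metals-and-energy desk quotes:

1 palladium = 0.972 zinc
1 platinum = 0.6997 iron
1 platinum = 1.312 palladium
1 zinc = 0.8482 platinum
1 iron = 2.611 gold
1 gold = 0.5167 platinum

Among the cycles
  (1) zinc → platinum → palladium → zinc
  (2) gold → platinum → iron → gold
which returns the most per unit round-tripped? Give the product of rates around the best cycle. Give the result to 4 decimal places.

(1) 0.8482 × 1.312 × 0.972 = 1.08168
(2) 0.5167 × 0.6997 × 2.611 = 0.94397
Highest is cycle (1) at 1.0817 (>1, arbitrage).

1.0817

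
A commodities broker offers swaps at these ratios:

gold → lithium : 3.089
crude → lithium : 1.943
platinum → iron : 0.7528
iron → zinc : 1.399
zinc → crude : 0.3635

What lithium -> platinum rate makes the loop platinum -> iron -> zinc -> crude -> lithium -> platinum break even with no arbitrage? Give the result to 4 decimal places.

1.3444

Known legs of the cycle: 0.7528 × 1.399 × 0.3635 × 1.943 = 0.7438314565996
For no arbitrage the full-cycle product must be 1, so the missing rate is 1 / 0.7438314565996 ≈ 1.344391.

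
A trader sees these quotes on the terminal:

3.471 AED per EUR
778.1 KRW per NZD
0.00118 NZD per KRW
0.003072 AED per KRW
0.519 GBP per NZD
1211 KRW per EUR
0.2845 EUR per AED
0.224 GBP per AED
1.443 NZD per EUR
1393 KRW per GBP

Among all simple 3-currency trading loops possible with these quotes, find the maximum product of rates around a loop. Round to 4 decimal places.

1.0584

AED→EUR→KRW→AED: 0.2845 × 1211 × 0.003072 = 1.05839
AED→GBP→KRW→AED: 0.224 × 1393 × 0.003072 = 0.95856
NZD→GBP→KRW→NZD: 0.519 × 1393 × 0.00118 = 0.85310
Maximum is AED→EUR→KRW→AED at 1.0584; arbitrage exists.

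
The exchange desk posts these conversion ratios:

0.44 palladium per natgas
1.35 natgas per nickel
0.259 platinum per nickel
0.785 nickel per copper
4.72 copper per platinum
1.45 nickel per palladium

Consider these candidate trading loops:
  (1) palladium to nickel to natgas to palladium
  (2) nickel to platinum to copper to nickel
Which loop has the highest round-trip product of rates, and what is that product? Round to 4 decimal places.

0.9596

(1) 1.45 × 1.35 × 0.44 = 0.86130
(2) 0.259 × 4.72 × 0.785 = 0.95965
Highest is cycle (2) at 0.9596 (≤1, no arbitrage).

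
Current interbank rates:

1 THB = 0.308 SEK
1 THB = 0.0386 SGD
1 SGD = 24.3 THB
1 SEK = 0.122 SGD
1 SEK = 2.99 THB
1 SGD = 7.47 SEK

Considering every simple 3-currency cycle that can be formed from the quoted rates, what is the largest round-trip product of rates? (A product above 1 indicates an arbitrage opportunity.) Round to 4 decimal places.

0.9131

SEK→SGD→THB→SEK: 0.122 × 24.3 × 0.308 = 0.91310
SEK→THB→SGD→SEK: 2.99 × 0.0386 × 7.47 = 0.86214
Maximum is SEK→SGD→THB→SEK at 0.9131; no arbitrage — every cycle loses value.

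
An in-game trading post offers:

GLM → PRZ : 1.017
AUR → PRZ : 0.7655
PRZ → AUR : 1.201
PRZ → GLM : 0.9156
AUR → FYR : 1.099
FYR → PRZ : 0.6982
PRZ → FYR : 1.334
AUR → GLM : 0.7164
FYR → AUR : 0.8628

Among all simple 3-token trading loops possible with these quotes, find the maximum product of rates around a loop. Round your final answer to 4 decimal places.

FYR→PRZ→AUR→FYR: 0.6982 × 1.201 × 1.099 = 0.92155
FYR→AUR→PRZ→FYR: 0.8628 × 0.7655 × 1.334 = 0.88107
AUR→GLM→PRZ→AUR: 0.7164 × 1.017 × 1.201 = 0.87502
Maximum is FYR→PRZ→AUR→FYR at 0.9216; no arbitrage — every cycle loses value.

0.9216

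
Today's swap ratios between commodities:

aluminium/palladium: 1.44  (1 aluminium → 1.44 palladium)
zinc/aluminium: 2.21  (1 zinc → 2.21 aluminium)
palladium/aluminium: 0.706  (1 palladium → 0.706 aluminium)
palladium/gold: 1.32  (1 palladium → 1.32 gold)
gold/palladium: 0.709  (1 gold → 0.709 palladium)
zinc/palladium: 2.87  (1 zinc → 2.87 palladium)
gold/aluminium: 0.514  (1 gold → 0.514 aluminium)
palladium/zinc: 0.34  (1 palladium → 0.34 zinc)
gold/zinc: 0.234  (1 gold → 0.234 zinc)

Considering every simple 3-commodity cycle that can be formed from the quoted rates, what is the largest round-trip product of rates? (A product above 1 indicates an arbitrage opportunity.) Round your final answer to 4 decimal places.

aluminium→palladium→zinc→aluminium: 1.44 × 0.34 × 2.21 = 1.08202
aluminium→palladium→gold→aluminium: 1.44 × 1.32 × 0.514 = 0.97701
palladium→gold→zinc→palladium: 1.32 × 0.234 × 2.87 = 0.88649
Maximum is aluminium→palladium→zinc→aluminium at 1.0820; arbitrage exists.

1.0820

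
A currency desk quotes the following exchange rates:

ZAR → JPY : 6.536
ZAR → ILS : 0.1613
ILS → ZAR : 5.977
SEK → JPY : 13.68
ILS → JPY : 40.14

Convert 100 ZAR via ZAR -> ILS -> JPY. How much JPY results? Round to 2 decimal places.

100 ZAR × 0.1613 = 16.13 ILS
16.13 ILS × 40.14 = 647.4582 JPY

647.46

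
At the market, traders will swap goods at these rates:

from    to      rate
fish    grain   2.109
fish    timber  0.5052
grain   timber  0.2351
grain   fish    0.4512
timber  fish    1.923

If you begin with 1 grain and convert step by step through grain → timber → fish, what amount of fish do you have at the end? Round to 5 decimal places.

0.45210

1 grain × 0.2351 = 0.2351 timber
0.2351 timber × 1.923 = 0.4520973 fish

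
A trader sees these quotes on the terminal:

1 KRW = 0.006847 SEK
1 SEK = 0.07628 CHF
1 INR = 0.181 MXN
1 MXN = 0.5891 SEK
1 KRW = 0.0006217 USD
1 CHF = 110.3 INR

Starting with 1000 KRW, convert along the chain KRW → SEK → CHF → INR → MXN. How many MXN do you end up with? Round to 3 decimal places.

1000 KRW × 0.006847 = 6.847 SEK
6.847 SEK × 0.07628 = 0.52228916 CHF
0.52228916 CHF × 110.3 = 57.608494348 INR
57.608494348 INR × 0.181 = 10.427137476988 MXN

10.427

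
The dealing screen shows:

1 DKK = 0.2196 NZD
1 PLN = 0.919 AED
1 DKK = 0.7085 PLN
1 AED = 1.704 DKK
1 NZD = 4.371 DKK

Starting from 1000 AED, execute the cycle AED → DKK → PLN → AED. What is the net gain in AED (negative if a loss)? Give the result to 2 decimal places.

1000 AED × 1.704 = 1704 DKK
1704 DKK × 0.7085 = 1207.284 PLN
1207.284 PLN × 0.919 = 1109.493996 AED
Net change: 1109.493996 − 1000 = 109.493996 AED

109.49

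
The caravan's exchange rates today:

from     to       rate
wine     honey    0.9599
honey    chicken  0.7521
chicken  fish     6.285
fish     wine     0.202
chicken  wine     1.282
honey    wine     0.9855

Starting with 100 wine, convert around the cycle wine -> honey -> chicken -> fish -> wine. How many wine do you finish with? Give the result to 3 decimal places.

91.655

100 wine × 0.9599 = 95.99 honey
95.99 honey × 0.7521 = 72.194079 chicken
72.194079 chicken × 6.285 = 453.739786515 fish
453.739786515 fish × 0.202 = 91.65543687603 wine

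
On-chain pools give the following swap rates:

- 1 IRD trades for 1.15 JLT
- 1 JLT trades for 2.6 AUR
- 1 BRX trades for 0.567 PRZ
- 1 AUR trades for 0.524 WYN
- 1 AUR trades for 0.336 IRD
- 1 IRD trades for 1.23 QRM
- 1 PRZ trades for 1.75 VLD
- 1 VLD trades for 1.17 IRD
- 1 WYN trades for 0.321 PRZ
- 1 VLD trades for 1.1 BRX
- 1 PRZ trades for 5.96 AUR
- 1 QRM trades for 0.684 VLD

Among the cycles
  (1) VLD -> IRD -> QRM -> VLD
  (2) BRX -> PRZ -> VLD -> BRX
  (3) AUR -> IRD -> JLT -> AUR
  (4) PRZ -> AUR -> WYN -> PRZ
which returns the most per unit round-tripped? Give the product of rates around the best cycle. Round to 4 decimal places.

(1) 1.17 × 1.23 × 0.684 = 0.98434
(2) 0.567 × 1.75 × 1.1 = 1.09148
(3) 0.336 × 1.15 × 2.6 = 1.00464
(4) 5.96 × 0.524 × 0.321 = 1.00250
Highest is cycle (2) at 1.0915 (>1, arbitrage).

1.0915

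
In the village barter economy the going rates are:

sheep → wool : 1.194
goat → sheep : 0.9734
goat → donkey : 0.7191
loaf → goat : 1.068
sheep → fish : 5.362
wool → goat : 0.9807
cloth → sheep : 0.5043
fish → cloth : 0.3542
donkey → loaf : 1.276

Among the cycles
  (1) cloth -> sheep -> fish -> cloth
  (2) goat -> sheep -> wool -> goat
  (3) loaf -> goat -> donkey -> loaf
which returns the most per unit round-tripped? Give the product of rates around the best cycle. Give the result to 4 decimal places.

1.1398

(1) 0.5043 × 5.362 × 0.3542 = 0.95778
(2) 0.9734 × 1.194 × 0.9807 = 1.13981
(3) 1.068 × 0.7191 × 1.276 = 0.97997
Highest is cycle (2) at 1.1398 (>1, arbitrage).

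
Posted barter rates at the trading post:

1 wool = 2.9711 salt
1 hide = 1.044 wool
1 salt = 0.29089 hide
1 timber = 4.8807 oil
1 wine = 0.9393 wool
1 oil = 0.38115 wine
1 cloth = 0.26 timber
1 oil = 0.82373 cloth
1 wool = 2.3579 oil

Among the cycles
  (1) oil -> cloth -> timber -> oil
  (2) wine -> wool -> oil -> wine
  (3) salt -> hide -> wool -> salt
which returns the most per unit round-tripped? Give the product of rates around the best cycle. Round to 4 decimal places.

(1) 0.82373 × 0.26 × 4.8807 = 1.04530
(2) 0.9393 × 2.3579 × 0.38115 = 0.84416
(3) 0.29089 × 1.044 × 2.9711 = 0.90229
Highest is cycle (1) at 1.0453 (>1, arbitrage).

1.0453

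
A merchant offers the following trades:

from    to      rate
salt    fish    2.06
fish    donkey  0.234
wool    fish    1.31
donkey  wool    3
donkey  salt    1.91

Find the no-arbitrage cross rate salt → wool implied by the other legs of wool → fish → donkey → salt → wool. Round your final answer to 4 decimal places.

Known legs of the cycle: 1.31 × 0.234 × 1.91 = 0.5854914
For no arbitrage the full-cycle product must be 1, so the missing rate is 1 / 0.5854914 ≈ 1.707967.

1.7080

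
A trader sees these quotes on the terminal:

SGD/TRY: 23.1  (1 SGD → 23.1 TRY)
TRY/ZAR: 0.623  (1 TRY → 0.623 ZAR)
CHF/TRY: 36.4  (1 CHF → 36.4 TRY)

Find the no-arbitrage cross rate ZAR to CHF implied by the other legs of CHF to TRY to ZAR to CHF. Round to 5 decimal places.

Known legs of the cycle: 36.4 × 0.623 = 22.6772
For no arbitrage the full-cycle product must be 1, so the missing rate is 1 / 22.6772 ≈ 0.0440972.

0.04410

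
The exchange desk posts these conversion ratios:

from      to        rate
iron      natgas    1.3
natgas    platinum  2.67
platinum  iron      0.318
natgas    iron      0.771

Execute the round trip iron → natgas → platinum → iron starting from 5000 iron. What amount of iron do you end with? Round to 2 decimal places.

5000 iron × 1.3 = 6500 natgas
6500 natgas × 2.67 = 17355 platinum
17355 platinum × 0.318 = 5518.89 iron

5518.89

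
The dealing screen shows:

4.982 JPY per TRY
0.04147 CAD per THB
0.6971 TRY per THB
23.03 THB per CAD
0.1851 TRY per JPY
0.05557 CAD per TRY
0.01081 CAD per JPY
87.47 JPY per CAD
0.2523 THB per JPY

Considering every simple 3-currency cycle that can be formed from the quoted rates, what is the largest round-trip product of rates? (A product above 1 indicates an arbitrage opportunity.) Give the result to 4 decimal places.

CAD→JPY→THB→CAD: 87.47 × 0.2523 × 0.04147 = 0.91519
CAD→JPY→TRY→CAD: 87.47 × 0.1851 × 0.05557 = 0.89972
CAD→THB→TRY→CAD: 23.03 × 0.6971 × 0.05557 = 0.89213
JPY→THB→TRY→JPY: 0.2523 × 0.6971 × 4.982 = 0.87623
Maximum is CAD→JPY→THB→CAD at 0.9152; no arbitrage — every cycle loses value.

0.9152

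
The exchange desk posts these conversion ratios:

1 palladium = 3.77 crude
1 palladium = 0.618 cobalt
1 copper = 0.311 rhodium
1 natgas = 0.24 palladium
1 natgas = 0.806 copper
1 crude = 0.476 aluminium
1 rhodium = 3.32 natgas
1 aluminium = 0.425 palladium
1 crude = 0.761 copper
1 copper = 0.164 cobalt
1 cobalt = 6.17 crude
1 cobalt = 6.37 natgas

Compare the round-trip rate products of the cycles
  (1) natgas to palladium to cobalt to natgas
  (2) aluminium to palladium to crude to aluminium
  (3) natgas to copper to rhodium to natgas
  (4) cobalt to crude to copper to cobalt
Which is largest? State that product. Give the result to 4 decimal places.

0.9448

(1) 0.24 × 0.618 × 6.37 = 0.94480
(2) 0.425 × 3.77 × 0.476 = 0.76267
(3) 0.806 × 0.311 × 3.32 = 0.83221
(4) 6.17 × 0.761 × 0.164 = 0.77004
Highest is cycle (1) at 0.9448 (≤1, no arbitrage).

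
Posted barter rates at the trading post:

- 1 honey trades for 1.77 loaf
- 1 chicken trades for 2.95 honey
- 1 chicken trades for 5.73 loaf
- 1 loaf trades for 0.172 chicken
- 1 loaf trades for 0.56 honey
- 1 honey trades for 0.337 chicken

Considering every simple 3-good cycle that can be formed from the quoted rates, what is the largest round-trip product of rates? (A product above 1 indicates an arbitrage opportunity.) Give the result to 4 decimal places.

1.0814

honey→chicken→loaf→honey: 0.337 × 5.73 × 0.56 = 1.08137
honey→loaf→chicken→honey: 1.77 × 0.172 × 2.95 = 0.89810
Maximum is honey→chicken→loaf→honey at 1.0814; arbitrage exists.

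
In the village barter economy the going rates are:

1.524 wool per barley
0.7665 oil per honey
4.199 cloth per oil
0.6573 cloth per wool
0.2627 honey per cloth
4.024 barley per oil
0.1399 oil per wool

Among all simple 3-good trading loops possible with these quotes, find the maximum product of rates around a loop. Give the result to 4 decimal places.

0.8579

wool→oil→barley→wool: 0.1399 × 4.024 × 1.524 = 0.85795
honey→oil→cloth→honey: 0.7665 × 4.199 × 0.2627 = 0.84551
Maximum is wool→oil→barley→wool at 0.8579; no arbitrage — every cycle loses value.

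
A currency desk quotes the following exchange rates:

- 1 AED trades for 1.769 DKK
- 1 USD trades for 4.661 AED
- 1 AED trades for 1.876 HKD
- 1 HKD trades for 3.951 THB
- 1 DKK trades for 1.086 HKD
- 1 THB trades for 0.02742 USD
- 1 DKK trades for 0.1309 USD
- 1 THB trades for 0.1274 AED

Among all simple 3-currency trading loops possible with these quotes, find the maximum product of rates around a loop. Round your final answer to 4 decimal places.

1.0793

DKK→USD→AED→DKK: 0.1309 × 4.661 × 1.769 = 1.07931
THB→AED→HKD→THB: 0.1274 × 1.876 × 3.951 = 0.94430
Maximum is DKK→USD→AED→DKK at 1.0793; arbitrage exists.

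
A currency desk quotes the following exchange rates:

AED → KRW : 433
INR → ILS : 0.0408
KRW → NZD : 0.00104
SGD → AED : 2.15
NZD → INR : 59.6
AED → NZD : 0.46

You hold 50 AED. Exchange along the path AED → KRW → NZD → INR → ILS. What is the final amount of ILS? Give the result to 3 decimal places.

54.752

50 AED × 433 = 21650 KRW
21650 KRW × 0.00104 = 22.516 NZD
22.516 NZD × 59.6 = 1341.9536 INR
1341.9536 INR × 0.0408 = 54.75170688 ILS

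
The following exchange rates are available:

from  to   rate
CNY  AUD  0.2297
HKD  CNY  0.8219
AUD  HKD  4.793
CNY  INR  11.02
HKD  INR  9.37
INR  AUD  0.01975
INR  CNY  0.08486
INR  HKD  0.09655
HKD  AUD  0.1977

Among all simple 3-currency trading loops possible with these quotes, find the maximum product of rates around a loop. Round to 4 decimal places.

AUD→HKD→CNY→AUD: 4.793 × 0.8219 × 0.2297 = 0.90487
AUD→HKD→INR→AUD: 4.793 × 9.37 × 0.01975 = 0.88698
INR→HKD→CNY→INR: 0.09655 × 0.8219 × 11.02 = 0.87449
Maximum is AUD→HKD→CNY→AUD at 0.9049; no arbitrage — every cycle loses value.

0.9049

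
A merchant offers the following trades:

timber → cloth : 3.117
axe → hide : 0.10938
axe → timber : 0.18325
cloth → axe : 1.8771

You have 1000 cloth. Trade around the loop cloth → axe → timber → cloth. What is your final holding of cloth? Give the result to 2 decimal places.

1000 cloth × 1.8771 = 1877.1 axe
1877.1 axe × 0.18325 = 343.978575 timber
343.978575 timber × 3.117 = 1072.181218275 cloth

1072.18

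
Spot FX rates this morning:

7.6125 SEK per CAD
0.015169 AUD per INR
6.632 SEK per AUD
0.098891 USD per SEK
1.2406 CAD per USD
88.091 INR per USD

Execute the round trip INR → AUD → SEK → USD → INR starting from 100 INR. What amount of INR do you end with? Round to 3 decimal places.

100 INR × 0.015169 = 1.5169 AUD
1.5169 AUD × 6.632 = 10.0600808 SEK
10.0600808 SEK × 0.098891 = 0.9948514503928 USD
0.9948514503928 USD × 88.091 = 87.6374591165521448 INR

87.637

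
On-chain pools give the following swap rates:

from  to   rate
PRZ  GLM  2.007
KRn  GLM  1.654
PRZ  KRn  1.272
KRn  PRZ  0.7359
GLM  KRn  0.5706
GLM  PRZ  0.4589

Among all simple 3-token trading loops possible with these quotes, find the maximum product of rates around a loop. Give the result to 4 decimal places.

KRn→GLM→PRZ→KRn: 1.654 × 0.4589 × 1.272 = 0.96547
KRn→PRZ→GLM→KRn: 0.7359 × 2.007 × 0.5706 = 0.84275
Maximum is KRn→GLM→PRZ→KRn at 0.9655; no arbitrage — every cycle loses value.

0.9655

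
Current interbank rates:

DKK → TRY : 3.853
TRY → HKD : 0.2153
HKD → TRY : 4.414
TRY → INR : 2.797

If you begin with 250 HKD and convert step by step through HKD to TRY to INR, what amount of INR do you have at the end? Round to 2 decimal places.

250 HKD × 4.414 = 1103.5 TRY
1103.5 TRY × 2.797 = 3086.4895 INR

3086.49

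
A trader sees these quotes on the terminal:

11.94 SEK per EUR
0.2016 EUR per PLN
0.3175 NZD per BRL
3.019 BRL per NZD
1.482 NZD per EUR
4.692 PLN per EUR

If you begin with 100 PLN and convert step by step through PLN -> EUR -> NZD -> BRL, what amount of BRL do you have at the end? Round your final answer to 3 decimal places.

90.199

100 PLN × 0.2016 = 20.16 EUR
20.16 EUR × 1.482 = 29.87712 NZD
29.87712 NZD × 3.019 = 90.19902528 BRL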